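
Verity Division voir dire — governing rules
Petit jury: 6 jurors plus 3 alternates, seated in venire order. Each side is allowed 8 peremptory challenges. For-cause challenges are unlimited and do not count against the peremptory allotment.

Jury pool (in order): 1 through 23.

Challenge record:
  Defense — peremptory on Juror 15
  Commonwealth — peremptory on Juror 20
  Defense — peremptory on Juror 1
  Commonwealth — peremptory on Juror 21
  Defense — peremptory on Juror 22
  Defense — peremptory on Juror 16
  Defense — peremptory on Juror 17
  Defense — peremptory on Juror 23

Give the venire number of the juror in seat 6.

7

Removed: #1, #15, #16, #17, #20, #21, #22, #23.
Seating in order: seats 1–6 → #2, #3, #4, #5, #6, #7; alternates → #8, #9, #10.
So seat 6 is #7.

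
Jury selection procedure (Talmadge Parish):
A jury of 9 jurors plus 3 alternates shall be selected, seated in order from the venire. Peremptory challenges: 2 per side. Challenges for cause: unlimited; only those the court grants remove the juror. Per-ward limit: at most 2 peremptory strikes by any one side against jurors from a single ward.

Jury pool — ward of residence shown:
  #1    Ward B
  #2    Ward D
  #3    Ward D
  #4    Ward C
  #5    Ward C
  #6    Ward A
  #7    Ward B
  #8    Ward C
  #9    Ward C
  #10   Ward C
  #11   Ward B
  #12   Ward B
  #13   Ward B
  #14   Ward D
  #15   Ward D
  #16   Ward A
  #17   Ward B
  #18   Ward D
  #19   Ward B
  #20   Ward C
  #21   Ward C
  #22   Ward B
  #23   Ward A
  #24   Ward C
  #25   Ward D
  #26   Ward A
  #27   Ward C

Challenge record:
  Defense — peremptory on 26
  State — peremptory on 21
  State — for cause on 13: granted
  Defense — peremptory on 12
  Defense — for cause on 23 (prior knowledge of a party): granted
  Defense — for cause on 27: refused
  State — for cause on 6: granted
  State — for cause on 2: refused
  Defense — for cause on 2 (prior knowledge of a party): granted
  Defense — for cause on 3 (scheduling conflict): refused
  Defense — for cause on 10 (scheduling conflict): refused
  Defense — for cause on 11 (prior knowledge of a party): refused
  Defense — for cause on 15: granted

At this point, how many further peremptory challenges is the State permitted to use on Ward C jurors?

1

State peremptories so far: #21 — 1 of 2 used, 1 left overall.
Against Ward C: #21 — 1 used; per-ward cap 2 leaves 1.
Binding limit: min(1, 1) = 1.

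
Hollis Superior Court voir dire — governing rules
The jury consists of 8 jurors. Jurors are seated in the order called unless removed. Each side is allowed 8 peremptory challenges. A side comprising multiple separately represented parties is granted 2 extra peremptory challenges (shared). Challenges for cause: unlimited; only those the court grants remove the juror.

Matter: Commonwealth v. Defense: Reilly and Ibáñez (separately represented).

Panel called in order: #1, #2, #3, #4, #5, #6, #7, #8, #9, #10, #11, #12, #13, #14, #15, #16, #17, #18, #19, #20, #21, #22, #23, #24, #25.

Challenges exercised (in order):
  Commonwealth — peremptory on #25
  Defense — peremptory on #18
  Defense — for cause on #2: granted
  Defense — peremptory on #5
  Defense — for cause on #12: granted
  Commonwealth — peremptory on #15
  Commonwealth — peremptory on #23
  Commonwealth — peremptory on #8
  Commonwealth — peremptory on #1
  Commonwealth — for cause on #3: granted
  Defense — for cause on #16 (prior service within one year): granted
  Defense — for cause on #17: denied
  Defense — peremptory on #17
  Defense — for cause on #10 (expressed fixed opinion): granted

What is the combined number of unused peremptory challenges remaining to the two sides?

10

Commonwealth allotment: 8. Defense allotment: 8 base + 2 multi-party = 10.
Commonwealth peremptories used: #25, #15, #23, #8, #1 — 5 (the for-cause on #3 doesn't count).
Defense peremptories used: #18, #5, #17 — 3 (for-cause on #2, #12, #16, #17, #10 don't count).
Remaining: (8 − 5) + (10 − 3) = 10.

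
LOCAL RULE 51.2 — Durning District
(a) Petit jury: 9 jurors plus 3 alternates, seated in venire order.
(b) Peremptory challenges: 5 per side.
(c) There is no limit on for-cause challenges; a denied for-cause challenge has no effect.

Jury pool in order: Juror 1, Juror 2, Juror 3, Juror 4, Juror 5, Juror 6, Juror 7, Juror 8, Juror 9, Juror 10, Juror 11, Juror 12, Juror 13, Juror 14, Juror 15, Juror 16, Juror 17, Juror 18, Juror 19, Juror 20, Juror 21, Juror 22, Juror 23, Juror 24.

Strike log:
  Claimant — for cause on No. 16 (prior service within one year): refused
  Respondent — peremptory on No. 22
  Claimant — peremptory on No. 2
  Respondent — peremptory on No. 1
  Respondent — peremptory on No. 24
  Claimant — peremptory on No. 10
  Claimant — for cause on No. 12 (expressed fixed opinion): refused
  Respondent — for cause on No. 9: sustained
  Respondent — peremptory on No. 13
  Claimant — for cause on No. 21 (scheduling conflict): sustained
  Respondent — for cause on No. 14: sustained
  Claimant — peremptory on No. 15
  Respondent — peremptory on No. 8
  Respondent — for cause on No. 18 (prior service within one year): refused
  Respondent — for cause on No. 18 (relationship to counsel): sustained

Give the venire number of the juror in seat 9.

17

Removed: #1, #2, #8, #9, #10, #13, #14, #15, #18, #21, #22, #24. (#12, #16 stay — for-cause denied.)
Seating in order: seats 1–9 → #3, #4, #5, #6, #7, #11, #12, #16, #17; alternates → #19, #20, #23.
So seat 9 is #17.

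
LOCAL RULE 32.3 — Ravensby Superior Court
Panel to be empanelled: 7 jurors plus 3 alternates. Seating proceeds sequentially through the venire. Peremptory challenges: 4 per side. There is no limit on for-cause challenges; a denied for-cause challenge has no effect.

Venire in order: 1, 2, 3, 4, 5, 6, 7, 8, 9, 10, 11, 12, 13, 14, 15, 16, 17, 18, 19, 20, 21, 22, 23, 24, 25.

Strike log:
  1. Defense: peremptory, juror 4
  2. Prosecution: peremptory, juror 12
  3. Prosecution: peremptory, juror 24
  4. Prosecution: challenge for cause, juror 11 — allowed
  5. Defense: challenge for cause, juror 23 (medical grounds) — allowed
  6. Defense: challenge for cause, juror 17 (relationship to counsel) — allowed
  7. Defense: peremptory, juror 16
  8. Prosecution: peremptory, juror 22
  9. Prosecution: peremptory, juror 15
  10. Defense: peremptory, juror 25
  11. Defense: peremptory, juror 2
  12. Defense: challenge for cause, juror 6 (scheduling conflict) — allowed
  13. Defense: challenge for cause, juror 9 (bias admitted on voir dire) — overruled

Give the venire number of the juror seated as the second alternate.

14

Removed: #2, #4, #6, #11, #12, #15, #16, #17, #22, #23, #24, #25. (#9 stays — for-cause denied.)
Seating in order: seats 1–7 → #1, #3, #5, #7, #8, #9, #10; alternates → #13, #14, #18.
So alternate 2 is #14.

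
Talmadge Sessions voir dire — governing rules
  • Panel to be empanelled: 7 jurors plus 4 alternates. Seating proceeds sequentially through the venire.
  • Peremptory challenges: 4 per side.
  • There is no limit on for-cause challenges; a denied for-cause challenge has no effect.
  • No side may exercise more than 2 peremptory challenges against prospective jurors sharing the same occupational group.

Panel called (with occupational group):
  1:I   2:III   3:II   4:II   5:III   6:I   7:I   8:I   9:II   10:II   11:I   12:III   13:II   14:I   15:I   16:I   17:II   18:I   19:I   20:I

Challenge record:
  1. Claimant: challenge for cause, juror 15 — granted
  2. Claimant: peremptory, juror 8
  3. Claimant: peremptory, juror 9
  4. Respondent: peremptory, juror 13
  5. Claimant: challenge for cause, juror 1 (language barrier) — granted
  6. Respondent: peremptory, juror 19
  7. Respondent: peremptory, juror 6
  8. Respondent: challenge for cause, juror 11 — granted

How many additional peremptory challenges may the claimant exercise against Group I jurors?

1

Claimant peremptories so far: #8, #9 — 2 of 4 used, 2 left overall.
Against Group I: #8 — 1 used; per-group cap 2 leaves 1.
Binding limit: min(2, 1) = 1.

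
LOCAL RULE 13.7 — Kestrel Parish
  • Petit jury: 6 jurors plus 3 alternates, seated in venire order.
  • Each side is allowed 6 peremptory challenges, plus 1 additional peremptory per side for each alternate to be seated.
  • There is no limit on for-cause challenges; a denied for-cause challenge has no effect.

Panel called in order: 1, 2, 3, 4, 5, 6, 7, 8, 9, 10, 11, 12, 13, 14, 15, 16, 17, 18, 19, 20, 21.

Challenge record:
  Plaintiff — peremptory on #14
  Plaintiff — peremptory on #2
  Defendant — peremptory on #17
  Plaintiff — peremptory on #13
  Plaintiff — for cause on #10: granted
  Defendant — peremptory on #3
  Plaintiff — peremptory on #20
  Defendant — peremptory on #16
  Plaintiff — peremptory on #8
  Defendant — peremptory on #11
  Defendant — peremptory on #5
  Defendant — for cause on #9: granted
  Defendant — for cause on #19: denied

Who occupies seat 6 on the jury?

15

Removed: #2, #3, #5, #8, #9, #10, #11, #13, #14, #16, #17, #20. (#19 stays — for-cause denied.)
Filling seats in venire order through position 6: #1, #4, #6, #7, #12, #15.
So seat 6 is #15.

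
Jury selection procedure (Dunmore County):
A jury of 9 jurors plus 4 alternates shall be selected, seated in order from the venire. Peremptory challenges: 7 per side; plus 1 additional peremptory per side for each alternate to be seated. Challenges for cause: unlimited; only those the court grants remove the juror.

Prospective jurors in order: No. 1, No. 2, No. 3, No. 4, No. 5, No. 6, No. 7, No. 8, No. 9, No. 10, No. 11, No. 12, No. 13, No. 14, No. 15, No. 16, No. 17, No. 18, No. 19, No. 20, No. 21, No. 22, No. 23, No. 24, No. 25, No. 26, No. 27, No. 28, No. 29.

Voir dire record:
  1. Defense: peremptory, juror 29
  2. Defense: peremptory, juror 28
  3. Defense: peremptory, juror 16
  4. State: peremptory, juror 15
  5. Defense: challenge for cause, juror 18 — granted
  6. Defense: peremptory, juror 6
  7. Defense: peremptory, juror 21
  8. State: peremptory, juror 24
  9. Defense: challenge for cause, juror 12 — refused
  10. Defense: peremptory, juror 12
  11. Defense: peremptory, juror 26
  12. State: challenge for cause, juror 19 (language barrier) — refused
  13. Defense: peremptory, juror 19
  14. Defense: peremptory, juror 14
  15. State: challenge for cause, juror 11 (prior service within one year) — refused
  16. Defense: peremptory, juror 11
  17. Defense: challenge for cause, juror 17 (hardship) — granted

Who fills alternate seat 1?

13

Removed: #6, #11, #12, #14, #15, #16, #17, #18, #19, #21, #24, #26, #28, #29.
Seating in order: seats 1–9 → #1, #2, #3, #4, #5, #7, #8, #9, #10; alternates → #13, #20, #22, #23.
So alternate 1 is #13.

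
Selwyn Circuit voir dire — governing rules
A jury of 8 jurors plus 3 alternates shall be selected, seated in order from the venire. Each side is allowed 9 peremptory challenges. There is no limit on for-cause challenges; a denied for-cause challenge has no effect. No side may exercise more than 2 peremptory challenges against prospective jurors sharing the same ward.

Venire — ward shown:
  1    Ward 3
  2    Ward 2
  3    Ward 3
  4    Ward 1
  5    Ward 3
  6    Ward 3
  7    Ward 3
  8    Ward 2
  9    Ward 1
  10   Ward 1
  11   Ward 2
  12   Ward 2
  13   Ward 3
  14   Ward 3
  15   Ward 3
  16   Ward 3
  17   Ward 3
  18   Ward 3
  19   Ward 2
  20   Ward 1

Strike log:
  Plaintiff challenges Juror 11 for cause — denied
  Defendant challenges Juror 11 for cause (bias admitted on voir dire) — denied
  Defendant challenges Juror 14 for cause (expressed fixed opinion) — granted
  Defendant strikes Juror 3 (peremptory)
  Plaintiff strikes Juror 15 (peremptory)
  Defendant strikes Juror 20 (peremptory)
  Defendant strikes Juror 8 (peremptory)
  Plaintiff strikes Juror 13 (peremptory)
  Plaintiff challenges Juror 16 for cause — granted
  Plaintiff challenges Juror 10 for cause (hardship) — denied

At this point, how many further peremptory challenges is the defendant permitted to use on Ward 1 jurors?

Defendant peremptories so far: #3, #20, #8 — 3 of 9 used, 6 left overall.
Against Ward 1: #20 — 1 used; per-ward cap 2 leaves 1.
Binding limit: min(6, 1) = 1.

1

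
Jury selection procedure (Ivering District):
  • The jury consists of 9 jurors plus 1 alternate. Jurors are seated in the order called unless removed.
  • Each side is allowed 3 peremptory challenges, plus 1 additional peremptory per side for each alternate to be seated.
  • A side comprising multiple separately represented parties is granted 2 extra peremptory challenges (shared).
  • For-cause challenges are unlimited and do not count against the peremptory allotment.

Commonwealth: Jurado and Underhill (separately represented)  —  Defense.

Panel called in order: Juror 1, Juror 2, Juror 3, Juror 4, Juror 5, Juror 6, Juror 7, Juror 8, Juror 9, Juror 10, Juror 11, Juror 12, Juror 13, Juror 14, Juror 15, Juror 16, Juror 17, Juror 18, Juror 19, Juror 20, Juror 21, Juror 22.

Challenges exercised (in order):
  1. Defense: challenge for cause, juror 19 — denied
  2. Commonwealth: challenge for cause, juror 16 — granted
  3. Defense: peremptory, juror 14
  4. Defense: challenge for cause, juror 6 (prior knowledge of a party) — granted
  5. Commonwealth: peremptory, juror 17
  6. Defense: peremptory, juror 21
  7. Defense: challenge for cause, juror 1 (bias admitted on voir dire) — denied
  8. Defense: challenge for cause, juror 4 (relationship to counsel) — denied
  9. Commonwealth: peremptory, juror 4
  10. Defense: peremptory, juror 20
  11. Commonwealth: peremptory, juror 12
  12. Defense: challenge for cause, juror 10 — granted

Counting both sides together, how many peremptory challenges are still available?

Commonwealth allotment: 3 base + 1 × 1 alternate + 2 multi-party = 6. Defense allotment: 3 base + 1 × 1 alternate = 4.
Commonwealth peremptories used: #17, #4, #12 — 3 (the for-cause on #16 doesn't count).
Defense peremptories used: #14, #21, #20 — 3 (for-cause on #19, #6, #1, #4, #10 don't count).
Remaining: (6 − 3) + (4 − 3) = 4.

4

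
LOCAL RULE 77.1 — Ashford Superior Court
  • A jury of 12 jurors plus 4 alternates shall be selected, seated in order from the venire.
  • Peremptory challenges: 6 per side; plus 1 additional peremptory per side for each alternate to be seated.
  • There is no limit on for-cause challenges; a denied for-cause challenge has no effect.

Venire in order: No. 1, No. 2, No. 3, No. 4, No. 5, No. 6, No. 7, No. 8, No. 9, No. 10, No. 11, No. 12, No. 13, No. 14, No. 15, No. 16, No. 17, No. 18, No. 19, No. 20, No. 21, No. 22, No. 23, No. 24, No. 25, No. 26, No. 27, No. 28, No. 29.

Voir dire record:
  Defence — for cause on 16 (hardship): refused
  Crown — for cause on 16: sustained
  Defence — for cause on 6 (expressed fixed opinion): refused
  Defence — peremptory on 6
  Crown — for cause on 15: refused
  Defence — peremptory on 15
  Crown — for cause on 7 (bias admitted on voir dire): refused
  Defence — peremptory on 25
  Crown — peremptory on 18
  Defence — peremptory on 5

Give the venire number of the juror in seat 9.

11

Removed: #5, #6, #15, #16, #18, #25. (#7 stays — for-cause denied.)
Filling seats in venire order through position 9: #1, #2, #3, #4, #7, #8, #9, #10, #11.
So seat 9 is #11.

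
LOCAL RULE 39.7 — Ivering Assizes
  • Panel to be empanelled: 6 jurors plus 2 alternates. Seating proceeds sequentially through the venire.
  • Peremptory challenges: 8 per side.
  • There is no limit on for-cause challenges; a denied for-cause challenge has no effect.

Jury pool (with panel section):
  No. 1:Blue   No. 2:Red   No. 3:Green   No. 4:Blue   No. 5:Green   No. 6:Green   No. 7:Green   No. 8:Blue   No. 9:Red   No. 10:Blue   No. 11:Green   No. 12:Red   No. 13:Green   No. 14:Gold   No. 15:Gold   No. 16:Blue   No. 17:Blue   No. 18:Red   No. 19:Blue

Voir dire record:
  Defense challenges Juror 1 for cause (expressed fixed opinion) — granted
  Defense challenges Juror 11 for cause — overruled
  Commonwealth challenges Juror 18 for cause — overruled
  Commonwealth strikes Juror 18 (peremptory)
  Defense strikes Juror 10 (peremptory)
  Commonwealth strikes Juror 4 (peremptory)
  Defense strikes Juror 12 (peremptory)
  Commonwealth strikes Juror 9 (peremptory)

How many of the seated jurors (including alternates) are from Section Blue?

Removed: #1, #4, #9, #10, #12, #18.
Seated (8 incl. alternates): #2, #3, #5, #6, #7, #8, #11, #13.
Of those, in Section Blue: #8 → 1.

1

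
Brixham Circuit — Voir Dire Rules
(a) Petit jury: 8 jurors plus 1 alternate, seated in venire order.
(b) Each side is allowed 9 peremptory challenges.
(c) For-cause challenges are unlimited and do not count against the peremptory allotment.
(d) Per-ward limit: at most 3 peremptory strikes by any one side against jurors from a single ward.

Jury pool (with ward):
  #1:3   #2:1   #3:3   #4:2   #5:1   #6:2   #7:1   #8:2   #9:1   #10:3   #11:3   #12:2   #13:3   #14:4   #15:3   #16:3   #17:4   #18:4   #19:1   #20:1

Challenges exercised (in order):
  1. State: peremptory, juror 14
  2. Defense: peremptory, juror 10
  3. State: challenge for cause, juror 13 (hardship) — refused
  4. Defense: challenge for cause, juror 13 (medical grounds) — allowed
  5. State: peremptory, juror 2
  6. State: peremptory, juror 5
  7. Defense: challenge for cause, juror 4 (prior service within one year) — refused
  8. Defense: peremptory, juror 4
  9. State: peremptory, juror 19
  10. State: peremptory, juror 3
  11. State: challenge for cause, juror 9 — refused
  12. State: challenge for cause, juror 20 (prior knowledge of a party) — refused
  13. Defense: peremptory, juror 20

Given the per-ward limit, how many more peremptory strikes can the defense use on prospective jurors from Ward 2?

2

Defense peremptories so far: #10, #4, #20 — 3 of 9 used, 6 left overall.
Against Ward 2: #4 — 1 used; per-ward cap 3 leaves 2.
Binding limit: min(6, 2) = 2.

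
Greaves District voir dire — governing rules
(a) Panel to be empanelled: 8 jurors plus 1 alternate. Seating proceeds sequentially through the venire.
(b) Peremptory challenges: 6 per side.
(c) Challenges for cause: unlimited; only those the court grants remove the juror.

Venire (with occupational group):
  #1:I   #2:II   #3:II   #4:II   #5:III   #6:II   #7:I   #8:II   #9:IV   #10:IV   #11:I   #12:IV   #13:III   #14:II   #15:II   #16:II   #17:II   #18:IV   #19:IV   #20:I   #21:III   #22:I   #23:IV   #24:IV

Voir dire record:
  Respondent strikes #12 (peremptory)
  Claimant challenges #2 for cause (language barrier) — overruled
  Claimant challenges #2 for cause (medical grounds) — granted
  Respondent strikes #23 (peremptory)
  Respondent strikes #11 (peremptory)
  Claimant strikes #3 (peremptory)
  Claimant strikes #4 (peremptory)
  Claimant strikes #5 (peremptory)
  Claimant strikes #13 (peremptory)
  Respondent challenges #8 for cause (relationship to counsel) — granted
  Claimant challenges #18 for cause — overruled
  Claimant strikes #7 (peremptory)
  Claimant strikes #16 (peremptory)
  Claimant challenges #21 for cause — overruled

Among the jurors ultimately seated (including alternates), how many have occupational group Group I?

1

Removed: #2, #3, #4, #5, #7, #8, #11, #12, #13, #16, #23.
Seated (9 incl. alternates): #1, #6, #9, #10, #14, #15, #17, #18, #19.
Of those, in Group I: #1 → 1.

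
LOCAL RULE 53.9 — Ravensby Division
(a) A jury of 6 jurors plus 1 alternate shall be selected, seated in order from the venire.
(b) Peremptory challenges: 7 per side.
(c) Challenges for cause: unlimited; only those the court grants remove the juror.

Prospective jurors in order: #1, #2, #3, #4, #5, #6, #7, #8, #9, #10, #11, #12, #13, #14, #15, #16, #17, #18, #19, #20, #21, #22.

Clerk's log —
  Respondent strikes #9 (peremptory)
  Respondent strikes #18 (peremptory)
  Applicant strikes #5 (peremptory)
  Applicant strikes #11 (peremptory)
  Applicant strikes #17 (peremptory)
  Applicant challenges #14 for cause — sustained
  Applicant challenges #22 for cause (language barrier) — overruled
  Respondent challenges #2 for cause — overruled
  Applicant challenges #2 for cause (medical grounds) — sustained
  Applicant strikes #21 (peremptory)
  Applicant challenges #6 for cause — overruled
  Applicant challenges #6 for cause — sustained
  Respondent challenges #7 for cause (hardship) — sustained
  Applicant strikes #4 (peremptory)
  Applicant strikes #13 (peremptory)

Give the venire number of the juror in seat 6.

Removed: #2, #4, #5, #6, #7, #9, #11, #13, #14, #17, #18, #21. (#22 stays — for-cause denied.)
Seating in order: seats 1–6 → #1, #3, #8, #10, #12, #15; alternates → #16.
So seat 6 is #15.

15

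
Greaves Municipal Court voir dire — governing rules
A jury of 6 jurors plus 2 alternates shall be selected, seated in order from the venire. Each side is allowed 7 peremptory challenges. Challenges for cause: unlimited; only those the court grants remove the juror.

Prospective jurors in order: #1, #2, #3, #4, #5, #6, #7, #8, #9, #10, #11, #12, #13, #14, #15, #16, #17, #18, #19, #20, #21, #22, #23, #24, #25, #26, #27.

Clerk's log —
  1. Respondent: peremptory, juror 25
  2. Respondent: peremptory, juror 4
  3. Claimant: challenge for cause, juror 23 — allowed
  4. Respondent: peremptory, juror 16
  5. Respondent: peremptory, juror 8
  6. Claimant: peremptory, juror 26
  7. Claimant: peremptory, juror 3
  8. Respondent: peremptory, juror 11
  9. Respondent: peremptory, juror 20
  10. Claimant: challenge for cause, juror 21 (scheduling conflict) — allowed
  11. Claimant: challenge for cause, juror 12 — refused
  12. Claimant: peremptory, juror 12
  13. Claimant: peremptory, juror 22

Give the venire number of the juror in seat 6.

Removed: #3, #4, #8, #11, #12, #16, #20, #21, #22, #23, #25, #26.
Seating in order: seats 1–6 → #1, #2, #5, #6, #7, #9; alternates → #10, #13.
So seat 6 is #9.

9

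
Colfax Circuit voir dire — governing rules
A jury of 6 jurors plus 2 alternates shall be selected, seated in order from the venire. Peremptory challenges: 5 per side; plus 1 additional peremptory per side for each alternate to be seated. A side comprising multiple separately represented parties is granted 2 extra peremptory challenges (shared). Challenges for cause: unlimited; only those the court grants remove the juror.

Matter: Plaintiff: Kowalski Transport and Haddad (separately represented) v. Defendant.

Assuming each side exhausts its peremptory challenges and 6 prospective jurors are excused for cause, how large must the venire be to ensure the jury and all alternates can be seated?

Seats to fill: 6 + 2 alternates = 8.
Peremptories — Plaintiff: 5 + 1×2 + 2 = 9; Defendant: 5 + 1×2 = 7; total 16.
For-cause removals: 6.
Minimum venire: 8 + 16 + 6 = 30.

30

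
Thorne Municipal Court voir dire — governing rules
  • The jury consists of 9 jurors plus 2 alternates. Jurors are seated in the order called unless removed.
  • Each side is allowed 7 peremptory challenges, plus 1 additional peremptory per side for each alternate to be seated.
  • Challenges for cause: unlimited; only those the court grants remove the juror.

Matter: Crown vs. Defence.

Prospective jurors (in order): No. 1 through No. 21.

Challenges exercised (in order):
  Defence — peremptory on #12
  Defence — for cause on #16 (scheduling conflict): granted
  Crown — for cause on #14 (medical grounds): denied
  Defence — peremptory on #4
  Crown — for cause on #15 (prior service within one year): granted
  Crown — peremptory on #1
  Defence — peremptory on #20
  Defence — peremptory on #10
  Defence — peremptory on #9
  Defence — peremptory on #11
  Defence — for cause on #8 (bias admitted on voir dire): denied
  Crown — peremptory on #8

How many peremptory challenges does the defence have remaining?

Defence allotment: 7 base + 1 × 2 alternates = 9.
Defence peremptories used: #12, #4, #20, #10, #9, #11 — 6 (for-cause on #16, #8 don't count).
Remaining: 9 − 6 = 3.

3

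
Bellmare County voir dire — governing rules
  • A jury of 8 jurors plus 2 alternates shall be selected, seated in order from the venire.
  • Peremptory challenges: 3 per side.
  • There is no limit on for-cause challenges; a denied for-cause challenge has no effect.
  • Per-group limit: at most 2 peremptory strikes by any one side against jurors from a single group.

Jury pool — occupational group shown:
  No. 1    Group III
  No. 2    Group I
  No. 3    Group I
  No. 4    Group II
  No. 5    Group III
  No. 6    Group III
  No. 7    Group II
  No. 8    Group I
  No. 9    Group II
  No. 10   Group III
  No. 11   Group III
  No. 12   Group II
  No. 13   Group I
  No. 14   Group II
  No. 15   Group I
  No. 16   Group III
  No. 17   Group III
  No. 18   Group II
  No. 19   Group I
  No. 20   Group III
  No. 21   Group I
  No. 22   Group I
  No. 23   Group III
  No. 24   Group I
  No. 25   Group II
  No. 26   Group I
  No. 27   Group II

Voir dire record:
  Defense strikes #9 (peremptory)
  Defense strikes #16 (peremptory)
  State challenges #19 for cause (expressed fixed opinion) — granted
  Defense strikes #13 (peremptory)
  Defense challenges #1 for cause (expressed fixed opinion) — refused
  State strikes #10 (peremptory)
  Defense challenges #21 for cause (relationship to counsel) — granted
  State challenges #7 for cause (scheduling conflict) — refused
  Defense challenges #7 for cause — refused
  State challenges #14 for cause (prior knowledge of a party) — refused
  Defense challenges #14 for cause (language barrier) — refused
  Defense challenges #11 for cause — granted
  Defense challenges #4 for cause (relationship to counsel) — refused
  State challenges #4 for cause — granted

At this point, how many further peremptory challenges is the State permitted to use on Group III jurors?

1

State peremptories so far: #10 — 1 of 3 used, 2 left overall.
Against Group III: #10 — 1 used; per-group cap 2 leaves 1.
Binding limit: min(2, 1) = 1.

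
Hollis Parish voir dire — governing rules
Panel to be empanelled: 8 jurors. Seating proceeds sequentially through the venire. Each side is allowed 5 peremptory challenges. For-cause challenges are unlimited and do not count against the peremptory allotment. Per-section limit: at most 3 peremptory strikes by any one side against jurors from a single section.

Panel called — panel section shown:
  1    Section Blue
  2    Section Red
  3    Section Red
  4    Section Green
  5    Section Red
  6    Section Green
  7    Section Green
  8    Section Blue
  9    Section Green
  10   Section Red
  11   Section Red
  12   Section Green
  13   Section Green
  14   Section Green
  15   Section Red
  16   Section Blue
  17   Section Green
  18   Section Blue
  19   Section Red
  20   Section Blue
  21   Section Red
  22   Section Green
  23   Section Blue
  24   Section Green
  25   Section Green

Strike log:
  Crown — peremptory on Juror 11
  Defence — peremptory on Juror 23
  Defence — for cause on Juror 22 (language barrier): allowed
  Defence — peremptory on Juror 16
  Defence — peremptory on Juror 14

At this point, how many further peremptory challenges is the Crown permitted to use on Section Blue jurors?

Crown peremptories so far: #11 — 1 of 5 used, 4 left overall.
Against Section Blue: none yet — per-section cap 3 leaves 3.
Binding limit: min(4, 3) = 3.

3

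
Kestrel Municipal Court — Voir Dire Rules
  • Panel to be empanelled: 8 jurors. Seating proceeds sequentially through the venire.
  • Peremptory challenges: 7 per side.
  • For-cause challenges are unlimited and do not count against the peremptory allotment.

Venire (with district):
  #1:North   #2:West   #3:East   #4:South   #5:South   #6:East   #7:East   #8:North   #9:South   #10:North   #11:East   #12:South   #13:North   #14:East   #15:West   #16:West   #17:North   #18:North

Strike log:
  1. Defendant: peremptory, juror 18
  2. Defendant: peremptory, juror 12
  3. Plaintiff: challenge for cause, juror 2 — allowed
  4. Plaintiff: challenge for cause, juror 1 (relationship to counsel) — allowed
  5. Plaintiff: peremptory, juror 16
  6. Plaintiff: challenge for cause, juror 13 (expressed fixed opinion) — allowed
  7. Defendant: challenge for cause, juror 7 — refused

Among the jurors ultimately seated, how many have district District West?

0

Removed: #1, #2, #12, #13, #16, #18.
Seated jurors 1–8: #3, #4, #5, #6, #7, #8, #9, #10.
None of those are in District West → 0.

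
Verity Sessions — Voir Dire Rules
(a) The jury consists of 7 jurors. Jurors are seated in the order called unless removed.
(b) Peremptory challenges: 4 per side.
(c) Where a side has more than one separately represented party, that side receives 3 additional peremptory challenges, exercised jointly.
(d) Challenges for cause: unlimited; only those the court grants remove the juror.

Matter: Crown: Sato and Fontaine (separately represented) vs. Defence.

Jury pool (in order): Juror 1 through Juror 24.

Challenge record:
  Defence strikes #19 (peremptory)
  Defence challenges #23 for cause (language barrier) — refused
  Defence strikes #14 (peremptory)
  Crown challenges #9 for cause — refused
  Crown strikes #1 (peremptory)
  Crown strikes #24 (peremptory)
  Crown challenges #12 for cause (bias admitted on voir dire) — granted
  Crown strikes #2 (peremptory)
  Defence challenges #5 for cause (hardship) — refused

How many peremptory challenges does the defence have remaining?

Defence allotment: 4.
Defence peremptories used: #19, #14 — 2 (for-cause on #23, #5 don't count).
Remaining: 4 − 2 = 2.

2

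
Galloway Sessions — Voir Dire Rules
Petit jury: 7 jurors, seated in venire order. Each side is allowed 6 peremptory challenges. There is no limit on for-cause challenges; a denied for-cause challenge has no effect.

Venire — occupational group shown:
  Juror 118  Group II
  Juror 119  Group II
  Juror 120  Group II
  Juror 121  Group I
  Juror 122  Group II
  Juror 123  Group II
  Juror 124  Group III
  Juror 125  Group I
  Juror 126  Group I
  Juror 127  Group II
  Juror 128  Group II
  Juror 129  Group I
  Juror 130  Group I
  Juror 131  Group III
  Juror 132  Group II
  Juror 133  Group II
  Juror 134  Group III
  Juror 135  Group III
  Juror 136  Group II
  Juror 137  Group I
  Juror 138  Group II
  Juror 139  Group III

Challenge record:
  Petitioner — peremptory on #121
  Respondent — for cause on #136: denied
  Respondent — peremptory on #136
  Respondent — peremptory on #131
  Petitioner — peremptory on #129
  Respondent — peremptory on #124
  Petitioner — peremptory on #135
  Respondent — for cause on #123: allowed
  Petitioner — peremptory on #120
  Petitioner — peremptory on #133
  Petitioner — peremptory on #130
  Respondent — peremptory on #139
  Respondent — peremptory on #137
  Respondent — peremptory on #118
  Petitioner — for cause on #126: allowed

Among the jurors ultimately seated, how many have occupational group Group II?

5

Removed: #118, #120, #121, #123, #124, #126, #129, #130, #131, #133, #135, #136, #137, #139.
Seated jurors 1–7: #119, #122, #125, #127, #128, #132, #134.
Of those, in Group II: #119, #122, #127, #128, #132 → 5.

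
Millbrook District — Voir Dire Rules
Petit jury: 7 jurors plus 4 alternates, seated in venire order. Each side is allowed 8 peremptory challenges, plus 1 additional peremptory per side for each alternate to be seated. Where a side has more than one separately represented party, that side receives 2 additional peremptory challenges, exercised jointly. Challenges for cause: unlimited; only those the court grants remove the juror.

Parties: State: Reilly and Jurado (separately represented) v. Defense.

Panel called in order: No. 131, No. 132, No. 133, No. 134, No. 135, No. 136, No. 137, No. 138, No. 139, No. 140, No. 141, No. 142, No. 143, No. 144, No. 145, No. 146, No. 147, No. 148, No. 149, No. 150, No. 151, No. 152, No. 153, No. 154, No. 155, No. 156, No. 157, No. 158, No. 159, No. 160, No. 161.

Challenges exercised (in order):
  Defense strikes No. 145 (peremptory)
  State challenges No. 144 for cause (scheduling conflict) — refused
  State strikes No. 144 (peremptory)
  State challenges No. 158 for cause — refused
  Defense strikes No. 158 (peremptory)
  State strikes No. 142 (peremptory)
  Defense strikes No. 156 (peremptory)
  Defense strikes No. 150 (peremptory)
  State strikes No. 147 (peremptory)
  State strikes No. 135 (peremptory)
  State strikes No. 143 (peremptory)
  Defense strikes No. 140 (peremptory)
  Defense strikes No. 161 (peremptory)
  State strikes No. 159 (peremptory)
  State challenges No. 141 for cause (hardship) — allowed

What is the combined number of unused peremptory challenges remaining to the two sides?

14

State allotment: 8 base + 1 × 4 alternates + 2 multi-party = 14. Defense allotment: 8 base + 1 × 4 alternates = 12.
State peremptories used: #144, #142, #147, #135, #143, #159 — 6 (for-cause on #144, #158, #141 don't count).
Defense peremptories used: #145, #158, #156, #150, #140, #161 — 6.
Remaining: (14 − 6) + (12 − 6) = 14.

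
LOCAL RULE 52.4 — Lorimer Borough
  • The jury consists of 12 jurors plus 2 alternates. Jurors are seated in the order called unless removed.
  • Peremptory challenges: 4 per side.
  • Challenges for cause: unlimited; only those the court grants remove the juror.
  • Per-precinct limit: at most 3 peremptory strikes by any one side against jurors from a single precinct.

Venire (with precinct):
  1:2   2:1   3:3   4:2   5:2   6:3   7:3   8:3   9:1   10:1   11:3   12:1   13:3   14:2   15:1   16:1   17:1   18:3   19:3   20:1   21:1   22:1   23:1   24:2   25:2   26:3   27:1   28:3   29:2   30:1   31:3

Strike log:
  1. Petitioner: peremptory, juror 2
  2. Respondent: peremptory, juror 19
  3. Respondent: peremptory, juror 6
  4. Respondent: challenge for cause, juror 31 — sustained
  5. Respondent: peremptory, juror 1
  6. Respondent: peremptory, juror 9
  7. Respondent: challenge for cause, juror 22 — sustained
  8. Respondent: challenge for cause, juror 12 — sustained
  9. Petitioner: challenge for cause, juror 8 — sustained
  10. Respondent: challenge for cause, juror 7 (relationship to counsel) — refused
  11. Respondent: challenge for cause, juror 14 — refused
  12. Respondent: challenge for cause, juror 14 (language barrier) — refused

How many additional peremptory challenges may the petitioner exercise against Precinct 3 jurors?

3

Petitioner peremptories so far: #2 — 1 of 4 used, 3 left overall.
Against Precinct 3: none yet — per-precinct cap 3 leaves 3.
Binding limit: min(3, 3) = 3.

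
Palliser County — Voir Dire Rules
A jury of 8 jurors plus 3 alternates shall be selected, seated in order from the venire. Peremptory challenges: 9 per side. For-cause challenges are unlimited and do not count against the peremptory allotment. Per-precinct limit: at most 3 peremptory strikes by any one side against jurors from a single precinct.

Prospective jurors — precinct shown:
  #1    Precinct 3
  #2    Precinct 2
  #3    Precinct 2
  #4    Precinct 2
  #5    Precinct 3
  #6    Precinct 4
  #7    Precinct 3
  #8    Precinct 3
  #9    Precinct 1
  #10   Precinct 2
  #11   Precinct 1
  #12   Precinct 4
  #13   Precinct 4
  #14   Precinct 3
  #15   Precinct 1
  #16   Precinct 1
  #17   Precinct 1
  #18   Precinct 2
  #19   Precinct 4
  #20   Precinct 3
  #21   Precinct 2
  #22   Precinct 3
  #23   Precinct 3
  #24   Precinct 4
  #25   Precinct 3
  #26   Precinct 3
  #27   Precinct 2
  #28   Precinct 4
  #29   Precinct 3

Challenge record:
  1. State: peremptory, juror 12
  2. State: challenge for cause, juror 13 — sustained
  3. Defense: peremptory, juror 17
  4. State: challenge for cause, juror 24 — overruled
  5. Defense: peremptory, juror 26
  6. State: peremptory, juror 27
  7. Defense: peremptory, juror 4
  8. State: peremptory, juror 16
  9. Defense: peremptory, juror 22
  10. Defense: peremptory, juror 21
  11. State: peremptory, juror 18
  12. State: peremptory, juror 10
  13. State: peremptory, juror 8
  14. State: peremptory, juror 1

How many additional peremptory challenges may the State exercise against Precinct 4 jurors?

2

State peremptories so far: #12, #27, #16, #18, #10, #8, #1 — 7 of 9 used, 2 left overall.
Against Precinct 4: #12 — 1 used; per-precinct cap 3 leaves 2.
Binding limit: min(2, 2) = 2.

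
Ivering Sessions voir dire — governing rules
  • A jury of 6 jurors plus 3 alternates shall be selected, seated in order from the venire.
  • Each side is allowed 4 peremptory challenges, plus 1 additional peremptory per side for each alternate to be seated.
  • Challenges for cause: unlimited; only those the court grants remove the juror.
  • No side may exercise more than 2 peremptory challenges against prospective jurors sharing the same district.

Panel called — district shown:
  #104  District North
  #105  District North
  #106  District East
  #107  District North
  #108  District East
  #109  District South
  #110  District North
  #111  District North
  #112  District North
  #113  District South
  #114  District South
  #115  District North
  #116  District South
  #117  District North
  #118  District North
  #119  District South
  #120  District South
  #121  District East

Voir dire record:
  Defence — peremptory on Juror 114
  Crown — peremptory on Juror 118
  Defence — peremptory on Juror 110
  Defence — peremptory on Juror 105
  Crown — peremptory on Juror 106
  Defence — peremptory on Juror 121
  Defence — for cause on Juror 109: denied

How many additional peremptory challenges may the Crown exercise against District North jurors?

Crown peremptories so far: #118, #106 — 2 of 7 used, 5 left overall.
Against District North: #118 — 1 used; per-district cap 2 leaves 1.
Binding limit: min(5, 1) = 1.

1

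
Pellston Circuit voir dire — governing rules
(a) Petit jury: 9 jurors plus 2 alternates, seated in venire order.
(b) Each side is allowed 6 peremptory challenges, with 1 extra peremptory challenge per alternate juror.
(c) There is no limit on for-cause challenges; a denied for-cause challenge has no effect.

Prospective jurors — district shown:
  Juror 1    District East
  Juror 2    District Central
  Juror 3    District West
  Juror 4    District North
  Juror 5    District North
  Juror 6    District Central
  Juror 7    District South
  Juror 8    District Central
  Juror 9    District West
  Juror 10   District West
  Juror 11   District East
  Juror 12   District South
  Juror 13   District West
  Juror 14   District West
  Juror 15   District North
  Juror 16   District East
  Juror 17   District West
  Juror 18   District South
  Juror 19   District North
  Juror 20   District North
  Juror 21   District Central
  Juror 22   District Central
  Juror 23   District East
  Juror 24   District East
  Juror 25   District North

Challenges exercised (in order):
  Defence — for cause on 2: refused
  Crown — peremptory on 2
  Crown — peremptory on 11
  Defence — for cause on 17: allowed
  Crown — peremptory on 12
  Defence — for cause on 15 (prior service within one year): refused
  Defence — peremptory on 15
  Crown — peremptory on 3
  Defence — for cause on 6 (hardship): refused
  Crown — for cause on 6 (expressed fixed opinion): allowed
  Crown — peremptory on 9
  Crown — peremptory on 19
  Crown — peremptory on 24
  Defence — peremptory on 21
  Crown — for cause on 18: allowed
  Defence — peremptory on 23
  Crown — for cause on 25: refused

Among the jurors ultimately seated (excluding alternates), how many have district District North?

2

Removed: #2, #3, #6, #9, #11, #12, #15, #17, #18, #19, #21, #23, #24.
Seated jurors 1–9: #1, #4, #5, #7, #8, #10, #13, #14, #16 (alternates #20, #22 not counted).
Of those, in District North: #4, #5 → 2.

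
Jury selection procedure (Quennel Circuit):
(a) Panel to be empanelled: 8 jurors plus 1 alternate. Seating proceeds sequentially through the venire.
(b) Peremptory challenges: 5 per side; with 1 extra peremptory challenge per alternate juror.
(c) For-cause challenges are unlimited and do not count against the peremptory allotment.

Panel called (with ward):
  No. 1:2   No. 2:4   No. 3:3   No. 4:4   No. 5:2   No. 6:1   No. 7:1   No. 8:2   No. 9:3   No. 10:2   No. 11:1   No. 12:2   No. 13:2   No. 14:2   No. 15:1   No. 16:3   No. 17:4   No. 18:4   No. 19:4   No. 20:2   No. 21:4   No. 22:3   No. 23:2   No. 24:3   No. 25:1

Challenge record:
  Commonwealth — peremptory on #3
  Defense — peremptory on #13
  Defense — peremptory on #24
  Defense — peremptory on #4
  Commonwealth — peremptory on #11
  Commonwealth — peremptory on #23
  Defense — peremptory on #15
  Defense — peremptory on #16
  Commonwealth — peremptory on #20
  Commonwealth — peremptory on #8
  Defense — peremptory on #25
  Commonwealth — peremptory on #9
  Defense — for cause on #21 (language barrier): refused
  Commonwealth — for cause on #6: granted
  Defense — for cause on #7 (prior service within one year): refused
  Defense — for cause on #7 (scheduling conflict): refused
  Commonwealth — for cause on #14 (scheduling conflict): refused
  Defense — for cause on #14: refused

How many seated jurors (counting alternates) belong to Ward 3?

0

Removed: #3, #4, #6, #8, #9, #11, #13, #15, #16, #20, #23, #24, #25.
Seated (9 incl. alternates): #1, #2, #5, #7, #10, #12, #14, #17, #18.
None of those are in Ward 3 → 0.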